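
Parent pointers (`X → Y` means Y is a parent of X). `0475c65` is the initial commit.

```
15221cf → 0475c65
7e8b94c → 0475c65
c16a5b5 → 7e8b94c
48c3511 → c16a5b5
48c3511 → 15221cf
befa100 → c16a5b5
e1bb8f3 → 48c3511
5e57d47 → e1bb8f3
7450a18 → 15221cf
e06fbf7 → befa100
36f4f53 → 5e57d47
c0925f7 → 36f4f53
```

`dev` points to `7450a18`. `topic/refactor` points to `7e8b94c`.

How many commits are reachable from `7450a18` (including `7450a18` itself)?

3

Walking parent pointers from 7450a18: reachable set = {0475c65, 15221cf, 7450a18}.
That is 3 commits.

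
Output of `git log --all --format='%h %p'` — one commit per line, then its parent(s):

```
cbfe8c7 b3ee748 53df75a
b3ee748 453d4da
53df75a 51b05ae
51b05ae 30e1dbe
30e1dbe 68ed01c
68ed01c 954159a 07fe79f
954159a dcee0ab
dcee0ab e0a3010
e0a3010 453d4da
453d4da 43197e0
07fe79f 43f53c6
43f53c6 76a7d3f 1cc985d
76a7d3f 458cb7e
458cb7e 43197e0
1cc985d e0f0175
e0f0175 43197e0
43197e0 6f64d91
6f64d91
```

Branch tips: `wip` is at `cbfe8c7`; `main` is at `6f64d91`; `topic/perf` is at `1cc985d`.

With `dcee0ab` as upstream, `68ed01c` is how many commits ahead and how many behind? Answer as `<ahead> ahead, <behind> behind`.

Reachable from 68ed01c: {07fe79f, 1cc985d, 43197e0, 43f53c6, 453d4da, 458cb7e, 68ed01c, 6f64d91, 76a7d3f, 954159a, dcee0ab, e0a3010, e0f0175}.
Reachable from dcee0ab: {43197e0, 453d4da, 6f64d91, dcee0ab, e0a3010}.
Only in 68ed01c's history (ahead): {07fe79f, 1cc985d, 43f53c6, 458cb7e, 68ed01c, 76a7d3f, 954159a, e0f0175} — 8.
Only in dcee0ab's history (behind): {} — 0.

8 ahead, 0 behind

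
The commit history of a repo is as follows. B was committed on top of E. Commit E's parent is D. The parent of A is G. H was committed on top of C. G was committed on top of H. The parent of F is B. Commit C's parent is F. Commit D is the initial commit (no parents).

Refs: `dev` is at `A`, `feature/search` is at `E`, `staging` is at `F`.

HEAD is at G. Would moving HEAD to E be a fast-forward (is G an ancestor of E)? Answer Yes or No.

No

A fast-forward from G to E is possible iff G is an ancestor of E.
Ancestors of E: {D, E}.
G is not among them, so fast-forward is not possible.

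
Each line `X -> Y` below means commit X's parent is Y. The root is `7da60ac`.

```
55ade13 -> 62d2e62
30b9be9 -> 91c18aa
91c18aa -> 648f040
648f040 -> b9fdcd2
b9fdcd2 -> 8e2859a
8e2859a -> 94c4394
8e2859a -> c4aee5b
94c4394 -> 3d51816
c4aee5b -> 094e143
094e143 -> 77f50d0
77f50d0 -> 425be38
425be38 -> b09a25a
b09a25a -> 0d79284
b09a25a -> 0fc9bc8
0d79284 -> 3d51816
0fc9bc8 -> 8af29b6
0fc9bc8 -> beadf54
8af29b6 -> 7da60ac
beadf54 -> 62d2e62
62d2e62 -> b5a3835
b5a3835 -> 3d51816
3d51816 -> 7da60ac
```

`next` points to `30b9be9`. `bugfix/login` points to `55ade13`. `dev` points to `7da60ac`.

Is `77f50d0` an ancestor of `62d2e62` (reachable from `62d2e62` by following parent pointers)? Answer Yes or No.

Ancestors of 62d2e62: {3d51816, 62d2e62, 7da60ac, b5a3835}.
77f50d0 is not in that set, so it is not an ancestor of 62d2e62.

No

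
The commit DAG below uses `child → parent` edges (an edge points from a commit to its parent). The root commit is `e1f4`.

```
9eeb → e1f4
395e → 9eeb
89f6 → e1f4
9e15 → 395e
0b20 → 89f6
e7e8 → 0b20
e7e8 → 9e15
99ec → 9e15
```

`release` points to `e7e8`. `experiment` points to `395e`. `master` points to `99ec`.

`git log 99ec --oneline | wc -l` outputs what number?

Walking parent pointers from 99ec: reachable set = {395e, 99ec, 9e15, 9eeb, e1f4}.
That is 5 commits.

5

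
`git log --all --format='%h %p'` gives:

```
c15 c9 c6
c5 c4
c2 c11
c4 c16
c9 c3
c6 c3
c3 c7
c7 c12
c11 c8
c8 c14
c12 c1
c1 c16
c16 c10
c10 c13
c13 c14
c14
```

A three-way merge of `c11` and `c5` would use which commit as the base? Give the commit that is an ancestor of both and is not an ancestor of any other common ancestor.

Ancestors of c11: {c11, c14, c8}.
Ancestors of c5: {c10, c13, c14, c16, c4, c5}.
Common ancestors: {c14}.
The only common ancestor is c14, so it is the merge base.

c14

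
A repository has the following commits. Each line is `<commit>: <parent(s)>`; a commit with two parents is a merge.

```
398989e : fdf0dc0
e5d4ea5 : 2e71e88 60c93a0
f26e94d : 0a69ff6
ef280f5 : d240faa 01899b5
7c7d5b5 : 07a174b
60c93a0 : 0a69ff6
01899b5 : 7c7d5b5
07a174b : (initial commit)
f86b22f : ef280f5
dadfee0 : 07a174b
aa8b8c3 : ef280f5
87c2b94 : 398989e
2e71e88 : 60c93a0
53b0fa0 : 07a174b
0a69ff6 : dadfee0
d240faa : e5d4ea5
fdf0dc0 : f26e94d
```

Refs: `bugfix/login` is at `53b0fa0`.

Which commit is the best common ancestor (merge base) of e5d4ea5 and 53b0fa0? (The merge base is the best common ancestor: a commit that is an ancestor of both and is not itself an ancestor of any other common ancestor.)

07a174b

Ancestors of e5d4ea5: {07a174b, 0a69ff6, 2e71e88, 60c93a0, dadfee0, e5d4ea5}.
Ancestors of 53b0fa0: {07a174b, 53b0fa0}.
Common ancestors: {07a174b}.
The only common ancestor is 07a174b, so it is the merge base.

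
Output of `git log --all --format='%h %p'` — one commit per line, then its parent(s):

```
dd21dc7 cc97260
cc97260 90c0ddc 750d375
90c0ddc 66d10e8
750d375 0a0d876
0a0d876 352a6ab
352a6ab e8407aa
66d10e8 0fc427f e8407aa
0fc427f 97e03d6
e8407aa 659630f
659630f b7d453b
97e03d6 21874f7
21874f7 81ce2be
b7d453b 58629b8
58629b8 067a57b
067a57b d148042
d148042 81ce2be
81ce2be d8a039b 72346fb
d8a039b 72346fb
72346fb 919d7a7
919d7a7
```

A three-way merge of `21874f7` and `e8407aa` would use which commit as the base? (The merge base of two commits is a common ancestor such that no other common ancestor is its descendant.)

81ce2be

Ancestors of 21874f7: {21874f7, 72346fb, 81ce2be, 919d7a7, d8a039b}.
Ancestors of e8407aa: {067a57b, 58629b8, 659630f, 72346fb, 81ce2be, 919d7a7, b7d453b, d148042, d8a039b, e8407aa}.
Common ancestors: {72346fb, 81ce2be, 919d7a7, d8a039b}.
Among these, 81ce2be is not an ancestor of any other common ancestor — it is the merge base.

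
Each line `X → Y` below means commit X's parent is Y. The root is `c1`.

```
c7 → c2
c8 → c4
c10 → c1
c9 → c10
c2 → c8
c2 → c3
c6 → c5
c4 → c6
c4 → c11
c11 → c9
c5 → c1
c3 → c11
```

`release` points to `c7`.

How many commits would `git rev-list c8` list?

8

Walking parent pointers from c8: reachable set = {c1, c10, c11, c4, c5, c6, c8, c9}.
That is 8 commits.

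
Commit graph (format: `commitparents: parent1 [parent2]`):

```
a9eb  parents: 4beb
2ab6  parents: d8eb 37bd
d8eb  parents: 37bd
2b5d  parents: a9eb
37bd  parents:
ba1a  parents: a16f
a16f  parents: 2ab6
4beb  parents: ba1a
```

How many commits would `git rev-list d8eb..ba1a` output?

3

Reachable from ba1a: {2ab6, 37bd, a16f, ba1a, d8eb}.
Reachable from d8eb: {37bd, d8eb}.
In ba1a's history but not d8eb's: {2ab6, a16f, ba1a} — 3 commits.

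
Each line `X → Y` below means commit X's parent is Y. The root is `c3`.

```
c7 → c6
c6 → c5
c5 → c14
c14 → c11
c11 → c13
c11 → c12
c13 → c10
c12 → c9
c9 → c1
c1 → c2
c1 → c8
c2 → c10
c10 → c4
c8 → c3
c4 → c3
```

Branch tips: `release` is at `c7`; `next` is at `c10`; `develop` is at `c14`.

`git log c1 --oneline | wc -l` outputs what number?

Walking parent pointers from c1: reachable set = {c1, c10, c2, c3, c4, c8}.
That is 6 commits.

6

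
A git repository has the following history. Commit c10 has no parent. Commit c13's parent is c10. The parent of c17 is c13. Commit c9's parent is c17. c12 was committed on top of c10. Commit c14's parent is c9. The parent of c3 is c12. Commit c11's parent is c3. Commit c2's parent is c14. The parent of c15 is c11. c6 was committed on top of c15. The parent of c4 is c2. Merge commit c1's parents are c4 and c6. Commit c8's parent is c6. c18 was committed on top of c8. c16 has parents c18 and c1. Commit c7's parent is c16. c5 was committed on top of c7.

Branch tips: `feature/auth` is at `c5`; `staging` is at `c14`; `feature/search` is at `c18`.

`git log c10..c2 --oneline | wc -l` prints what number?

5

Reachable from c2: {c10, c13, c14, c17, c2, c9}.
Reachable from c10: {c10}.
In c2's history but not c10's: {c13, c14, c17, c2, c9} — 5 commits.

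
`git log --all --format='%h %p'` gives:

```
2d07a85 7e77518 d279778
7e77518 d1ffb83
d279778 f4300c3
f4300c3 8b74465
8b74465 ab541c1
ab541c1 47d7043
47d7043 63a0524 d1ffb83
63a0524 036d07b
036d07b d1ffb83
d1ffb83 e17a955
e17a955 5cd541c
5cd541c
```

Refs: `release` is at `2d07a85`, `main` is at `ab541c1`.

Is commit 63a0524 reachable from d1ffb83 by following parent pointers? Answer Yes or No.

No

Ancestors of d1ffb83: {5cd541c, d1ffb83, e17a955}.
63a0524 is not in that set, so it is not an ancestor of d1ffb83.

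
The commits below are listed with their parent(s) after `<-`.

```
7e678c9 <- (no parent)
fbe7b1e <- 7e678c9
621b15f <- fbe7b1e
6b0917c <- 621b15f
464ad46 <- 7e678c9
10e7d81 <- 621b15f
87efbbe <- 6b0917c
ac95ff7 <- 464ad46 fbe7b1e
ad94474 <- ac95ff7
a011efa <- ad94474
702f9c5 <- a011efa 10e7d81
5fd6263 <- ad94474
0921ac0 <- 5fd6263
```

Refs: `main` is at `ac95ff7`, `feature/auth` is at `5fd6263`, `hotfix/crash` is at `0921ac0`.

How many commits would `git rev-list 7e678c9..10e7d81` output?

3

Reachable from 10e7d81: {10e7d81, 621b15f, 7e678c9, fbe7b1e}.
Reachable from 7e678c9: {7e678c9}.
In 10e7d81's history but not 7e678c9's: {10e7d81, 621b15f, fbe7b1e} — 3 commits.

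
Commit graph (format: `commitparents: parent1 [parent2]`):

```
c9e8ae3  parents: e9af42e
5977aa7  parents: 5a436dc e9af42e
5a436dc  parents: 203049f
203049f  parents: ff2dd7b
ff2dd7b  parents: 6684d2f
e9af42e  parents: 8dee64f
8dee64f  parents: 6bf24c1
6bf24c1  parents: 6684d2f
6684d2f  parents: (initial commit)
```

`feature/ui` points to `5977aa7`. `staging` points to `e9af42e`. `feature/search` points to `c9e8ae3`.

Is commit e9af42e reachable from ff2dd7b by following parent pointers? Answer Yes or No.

No

Ancestors of ff2dd7b: {6684d2f, ff2dd7b}.
e9af42e is not in that set, so it is not an ancestor of ff2dd7b.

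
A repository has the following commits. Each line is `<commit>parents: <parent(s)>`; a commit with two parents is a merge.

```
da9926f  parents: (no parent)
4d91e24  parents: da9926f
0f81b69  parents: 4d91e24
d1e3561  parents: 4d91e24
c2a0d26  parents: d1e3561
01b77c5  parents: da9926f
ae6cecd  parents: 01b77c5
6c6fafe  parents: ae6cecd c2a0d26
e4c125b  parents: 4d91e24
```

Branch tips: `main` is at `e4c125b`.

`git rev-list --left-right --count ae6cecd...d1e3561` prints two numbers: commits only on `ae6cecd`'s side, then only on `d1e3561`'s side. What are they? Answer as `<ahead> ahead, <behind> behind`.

2 ahead, 2 behind

Reachable from ae6cecd: {01b77c5, ae6cecd, da9926f}.
Reachable from d1e3561: {4d91e24, d1e3561, da9926f}.
Only in ae6cecd's history (ahead): {01b77c5, ae6cecd} — 2.
Only in d1e3561's history (behind): {4d91e24, d1e3561} — 2.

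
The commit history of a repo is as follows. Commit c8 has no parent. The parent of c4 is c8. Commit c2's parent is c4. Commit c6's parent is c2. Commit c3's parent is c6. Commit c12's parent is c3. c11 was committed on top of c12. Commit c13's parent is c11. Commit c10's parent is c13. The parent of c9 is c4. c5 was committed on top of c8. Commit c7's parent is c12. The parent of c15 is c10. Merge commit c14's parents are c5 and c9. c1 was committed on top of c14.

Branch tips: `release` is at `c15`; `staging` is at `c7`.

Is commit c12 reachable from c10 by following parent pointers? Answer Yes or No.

Yes

Ancestors of c10 (commits reachable by following parents): {c10, c11, c12, c13, c2, c3, c4, c6, c8}.
c12 is in that set, so it is an ancestor of c10.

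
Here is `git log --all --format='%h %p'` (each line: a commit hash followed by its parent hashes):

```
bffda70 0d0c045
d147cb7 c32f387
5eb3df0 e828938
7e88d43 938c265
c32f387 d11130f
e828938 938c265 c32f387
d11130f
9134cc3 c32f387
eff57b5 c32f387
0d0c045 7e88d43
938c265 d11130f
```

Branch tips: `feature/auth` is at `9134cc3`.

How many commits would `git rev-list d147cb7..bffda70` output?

4

Reachable from bffda70: {0d0c045, 7e88d43, 938c265, bffda70, d11130f}.
Reachable from d147cb7: {c32f387, d11130f, d147cb7}.
In bffda70's history but not d147cb7's: {0d0c045, 7e88d43, 938c265, bffda70} — 4 commits.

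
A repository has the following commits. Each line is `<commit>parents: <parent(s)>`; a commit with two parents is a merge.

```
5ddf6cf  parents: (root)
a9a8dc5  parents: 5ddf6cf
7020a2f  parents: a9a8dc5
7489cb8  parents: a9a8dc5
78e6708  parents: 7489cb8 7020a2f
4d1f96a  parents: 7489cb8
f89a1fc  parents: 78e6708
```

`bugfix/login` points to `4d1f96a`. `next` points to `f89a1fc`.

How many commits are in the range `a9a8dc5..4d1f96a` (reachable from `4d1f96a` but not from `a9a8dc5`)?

Reachable from 4d1f96a: {4d1f96a, 5ddf6cf, 7489cb8, a9a8dc5}.
Reachable from a9a8dc5: {5ddf6cf, a9a8dc5}.
In 4d1f96a's history but not a9a8dc5's: {4d1f96a, 7489cb8} — 2 commits.

2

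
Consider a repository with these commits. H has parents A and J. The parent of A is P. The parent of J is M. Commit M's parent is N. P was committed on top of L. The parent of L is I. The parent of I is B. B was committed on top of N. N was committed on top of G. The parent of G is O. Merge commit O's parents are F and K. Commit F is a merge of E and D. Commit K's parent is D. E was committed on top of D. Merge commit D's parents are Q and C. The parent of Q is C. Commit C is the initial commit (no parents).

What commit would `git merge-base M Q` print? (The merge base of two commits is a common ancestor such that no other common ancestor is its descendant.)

Ancestors of M: {C, D, E, F, G, K, M, N, O, Q}.
Ancestors of Q: {C, Q}.
Common ancestors: {C, Q}.
Among these, Q is not an ancestor of any other common ancestor — it is the merge base.

Q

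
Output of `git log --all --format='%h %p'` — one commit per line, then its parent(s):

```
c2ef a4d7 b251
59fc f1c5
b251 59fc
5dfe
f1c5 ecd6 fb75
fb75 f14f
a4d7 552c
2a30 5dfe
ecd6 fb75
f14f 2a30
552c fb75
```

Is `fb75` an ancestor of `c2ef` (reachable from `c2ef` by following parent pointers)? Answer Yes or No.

Ancestors of c2ef (commits reachable by following parents): {2a30, 552c, 59fc, 5dfe, a4d7, b251, c2ef, ecd6, f14f, f1c5, fb75}.
fb75 is in that set, so it is an ancestor of c2ef.

Yes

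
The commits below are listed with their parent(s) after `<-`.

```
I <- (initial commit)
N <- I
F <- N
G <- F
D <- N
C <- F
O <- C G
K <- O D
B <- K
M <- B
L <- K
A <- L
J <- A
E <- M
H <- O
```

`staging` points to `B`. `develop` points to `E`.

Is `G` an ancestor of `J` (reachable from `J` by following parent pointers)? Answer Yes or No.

Yes

Ancestors of J (commits reachable by following parents): {A, C, D, F, G, I, J, K, L, N, O}.
G is in that set, so it is an ancestor of J.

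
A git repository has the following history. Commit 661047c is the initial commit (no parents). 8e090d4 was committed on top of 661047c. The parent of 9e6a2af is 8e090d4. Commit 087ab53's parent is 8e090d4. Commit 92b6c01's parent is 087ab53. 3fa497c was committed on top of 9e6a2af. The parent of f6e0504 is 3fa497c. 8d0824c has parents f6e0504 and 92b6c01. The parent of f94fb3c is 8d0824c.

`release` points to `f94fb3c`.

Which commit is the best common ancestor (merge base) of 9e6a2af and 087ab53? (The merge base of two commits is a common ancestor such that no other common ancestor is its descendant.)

8e090d4

Ancestors of 9e6a2af: {661047c, 8e090d4, 9e6a2af}.
Ancestors of 087ab53: {087ab53, 661047c, 8e090d4}.
Common ancestors: {661047c, 8e090d4}.
Among these, 8e090d4 is not an ancestor of any other common ancestor — it is the merge base.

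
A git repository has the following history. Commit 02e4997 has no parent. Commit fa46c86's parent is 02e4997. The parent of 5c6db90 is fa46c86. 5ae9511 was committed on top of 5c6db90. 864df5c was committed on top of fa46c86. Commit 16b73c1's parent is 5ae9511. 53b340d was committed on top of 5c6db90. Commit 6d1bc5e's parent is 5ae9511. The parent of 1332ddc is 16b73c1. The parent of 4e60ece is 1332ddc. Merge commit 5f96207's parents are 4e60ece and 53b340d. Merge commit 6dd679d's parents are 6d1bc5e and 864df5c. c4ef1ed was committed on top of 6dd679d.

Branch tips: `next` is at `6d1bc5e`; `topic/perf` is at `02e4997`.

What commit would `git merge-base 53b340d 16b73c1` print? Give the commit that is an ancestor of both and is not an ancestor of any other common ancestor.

5c6db90

Ancestors of 53b340d: {02e4997, 53b340d, 5c6db90, fa46c86}.
Ancestors of 16b73c1: {02e4997, 16b73c1, 5ae9511, 5c6db90, fa46c86}.
Common ancestors: {02e4997, 5c6db90, fa46c86}.
Among these, 5c6db90 is not an ancestor of any other common ancestor — it is the merge base.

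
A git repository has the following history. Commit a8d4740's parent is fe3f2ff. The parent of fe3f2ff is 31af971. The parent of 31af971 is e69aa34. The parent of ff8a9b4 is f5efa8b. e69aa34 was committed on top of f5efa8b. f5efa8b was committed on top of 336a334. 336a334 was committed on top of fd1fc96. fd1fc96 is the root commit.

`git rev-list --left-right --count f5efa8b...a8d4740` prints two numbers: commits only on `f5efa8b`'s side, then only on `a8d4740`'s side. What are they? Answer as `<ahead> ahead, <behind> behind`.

Reachable from f5efa8b: {336a334, f5efa8b, fd1fc96}.
Reachable from a8d4740: {31af971, 336a334, a8d4740, e69aa34, f5efa8b, fd1fc96, fe3f2ff}.
Only in f5efa8b's history (ahead): {} — 0.
Only in a8d4740's history (behind): {31af971, a8d4740, e69aa34, fe3f2ff} — 4.

0 ahead, 4 behind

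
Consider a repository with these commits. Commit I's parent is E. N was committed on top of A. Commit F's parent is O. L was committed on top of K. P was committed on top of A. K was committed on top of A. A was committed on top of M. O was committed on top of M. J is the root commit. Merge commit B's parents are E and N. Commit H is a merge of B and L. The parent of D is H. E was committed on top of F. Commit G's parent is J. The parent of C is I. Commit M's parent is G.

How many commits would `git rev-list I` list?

7

Walking parent pointers from I: reachable set = {E, F, G, I, J, M, O}.
That is 7 commits.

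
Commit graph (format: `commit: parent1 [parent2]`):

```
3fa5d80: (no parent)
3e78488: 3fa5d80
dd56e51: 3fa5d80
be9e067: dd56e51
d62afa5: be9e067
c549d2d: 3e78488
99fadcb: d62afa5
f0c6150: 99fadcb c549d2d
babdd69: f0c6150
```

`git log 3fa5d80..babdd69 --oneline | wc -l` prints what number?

Reachable from babdd69: {3e78488, 3fa5d80, 99fadcb, babdd69, be9e067, c549d2d, d62afa5, dd56e51, f0c6150}.
Reachable from 3fa5d80: {3fa5d80}.
In babdd69's history but not 3fa5d80's: {3e78488, 99fadcb, babdd69, be9e067, c549d2d, d62afa5, dd56e51, f0c6150} — 8 commits.

8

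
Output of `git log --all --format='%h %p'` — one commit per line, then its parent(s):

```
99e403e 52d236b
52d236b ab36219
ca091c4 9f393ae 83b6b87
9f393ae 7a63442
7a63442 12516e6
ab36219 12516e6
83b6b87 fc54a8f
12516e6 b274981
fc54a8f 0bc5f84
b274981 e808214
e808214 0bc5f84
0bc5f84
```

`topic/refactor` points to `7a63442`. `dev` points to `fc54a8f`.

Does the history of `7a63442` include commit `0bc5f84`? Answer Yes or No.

Ancestors of 7a63442 (commits reachable by following parents): {0bc5f84, 12516e6, 7a63442, b274981, e808214}.
0bc5f84 is in that set, so it is an ancestor of 7a63442.

Yes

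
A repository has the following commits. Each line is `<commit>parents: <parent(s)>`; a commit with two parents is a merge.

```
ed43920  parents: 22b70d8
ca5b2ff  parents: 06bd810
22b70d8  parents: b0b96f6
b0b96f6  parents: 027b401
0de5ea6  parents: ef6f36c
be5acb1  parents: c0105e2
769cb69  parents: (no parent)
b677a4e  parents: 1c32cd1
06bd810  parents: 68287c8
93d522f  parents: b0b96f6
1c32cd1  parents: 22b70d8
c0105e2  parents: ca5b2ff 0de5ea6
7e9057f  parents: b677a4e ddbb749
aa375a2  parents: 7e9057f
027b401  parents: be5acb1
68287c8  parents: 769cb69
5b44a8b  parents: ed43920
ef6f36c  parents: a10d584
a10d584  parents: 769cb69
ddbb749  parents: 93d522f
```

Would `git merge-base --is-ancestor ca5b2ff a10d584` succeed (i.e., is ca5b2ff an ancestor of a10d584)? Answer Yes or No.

Ancestors of a10d584: {769cb69, a10d584}.
ca5b2ff is not in that set, so it is not an ancestor of a10d584.

No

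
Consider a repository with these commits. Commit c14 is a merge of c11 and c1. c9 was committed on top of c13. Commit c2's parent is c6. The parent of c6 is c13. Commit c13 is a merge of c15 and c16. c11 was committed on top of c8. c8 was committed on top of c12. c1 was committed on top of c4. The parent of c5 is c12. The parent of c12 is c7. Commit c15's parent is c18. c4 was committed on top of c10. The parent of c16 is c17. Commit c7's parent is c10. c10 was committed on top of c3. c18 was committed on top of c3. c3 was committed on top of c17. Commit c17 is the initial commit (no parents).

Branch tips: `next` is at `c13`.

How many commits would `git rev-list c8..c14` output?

4

Reachable from c14: {c1, c10, c11, c12, c14, c17, c3, c4, c7, c8}.
Reachable from c8: {c10, c12, c17, c3, c7, c8}.
In c14's history but not c8's: {c1, c11, c14, c4} — 4 commits.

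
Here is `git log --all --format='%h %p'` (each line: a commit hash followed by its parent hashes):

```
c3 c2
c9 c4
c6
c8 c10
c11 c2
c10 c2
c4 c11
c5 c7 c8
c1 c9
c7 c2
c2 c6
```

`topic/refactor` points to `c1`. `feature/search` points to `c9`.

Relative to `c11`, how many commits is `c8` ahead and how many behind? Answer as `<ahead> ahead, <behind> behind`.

2 ahead, 1 behind

Reachable from c8: {c10, c2, c6, c8}.
Reachable from c11: {c11, c2, c6}.
Only in c8's history (ahead): {c10, c8} — 2.
Only in c11's history (behind): {c11} — 1.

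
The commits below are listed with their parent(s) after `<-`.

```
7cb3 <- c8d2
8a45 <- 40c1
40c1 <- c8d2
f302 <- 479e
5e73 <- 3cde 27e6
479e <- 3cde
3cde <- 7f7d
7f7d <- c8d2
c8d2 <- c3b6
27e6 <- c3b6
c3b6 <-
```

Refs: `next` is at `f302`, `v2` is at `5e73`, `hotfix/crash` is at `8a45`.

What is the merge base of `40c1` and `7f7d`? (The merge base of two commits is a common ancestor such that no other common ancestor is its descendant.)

Ancestors of 40c1: {40c1, c3b6, c8d2}.
Ancestors of 7f7d: {7f7d, c3b6, c8d2}.
Common ancestors: {c3b6, c8d2}.
Among these, c8d2 is not an ancestor of any other common ancestor — it is the merge base.

c8d2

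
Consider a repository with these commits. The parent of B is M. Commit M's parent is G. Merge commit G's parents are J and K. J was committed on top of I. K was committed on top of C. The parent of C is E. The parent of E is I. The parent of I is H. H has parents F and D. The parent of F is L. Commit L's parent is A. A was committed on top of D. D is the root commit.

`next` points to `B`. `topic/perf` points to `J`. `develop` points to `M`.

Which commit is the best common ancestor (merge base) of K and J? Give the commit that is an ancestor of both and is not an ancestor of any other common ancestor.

I

Ancestors of K: {A, C, D, E, F, H, I, K, L}.
Ancestors of J: {A, D, F, H, I, J, L}.
Common ancestors: {A, D, F, H, I, L}.
Among these, I is not an ancestor of any other common ancestor — it is the merge base.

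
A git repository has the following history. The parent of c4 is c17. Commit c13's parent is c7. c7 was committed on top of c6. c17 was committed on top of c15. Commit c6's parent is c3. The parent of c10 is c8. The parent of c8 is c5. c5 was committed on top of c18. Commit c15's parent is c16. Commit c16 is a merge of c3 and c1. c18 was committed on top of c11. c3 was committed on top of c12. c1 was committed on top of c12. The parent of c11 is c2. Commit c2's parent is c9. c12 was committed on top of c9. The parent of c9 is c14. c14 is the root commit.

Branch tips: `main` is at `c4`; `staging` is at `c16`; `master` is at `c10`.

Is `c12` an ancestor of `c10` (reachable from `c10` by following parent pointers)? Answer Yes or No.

Ancestors of c10: {c10, c11, c14, c18, c2, c5, c8, c9}.
c12 is not in that set, so it is not an ancestor of c10.

No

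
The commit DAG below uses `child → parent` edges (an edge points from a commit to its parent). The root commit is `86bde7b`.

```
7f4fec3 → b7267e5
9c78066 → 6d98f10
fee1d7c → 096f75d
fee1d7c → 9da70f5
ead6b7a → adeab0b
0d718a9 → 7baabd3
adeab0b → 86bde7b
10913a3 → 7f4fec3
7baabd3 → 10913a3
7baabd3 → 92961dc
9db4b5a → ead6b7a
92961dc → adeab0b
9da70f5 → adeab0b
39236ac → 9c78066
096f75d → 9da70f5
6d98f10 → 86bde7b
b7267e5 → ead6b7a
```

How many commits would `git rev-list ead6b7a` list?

Walking parent pointers from ead6b7a: reachable set = {86bde7b, adeab0b, ead6b7a}.
That is 3 commits.

3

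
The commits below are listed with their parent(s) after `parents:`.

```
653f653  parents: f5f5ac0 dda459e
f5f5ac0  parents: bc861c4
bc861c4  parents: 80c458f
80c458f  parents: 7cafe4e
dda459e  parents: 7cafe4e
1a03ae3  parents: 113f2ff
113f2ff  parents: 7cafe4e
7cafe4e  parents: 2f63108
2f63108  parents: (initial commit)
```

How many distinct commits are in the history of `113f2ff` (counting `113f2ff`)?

Walking parent pointers from 113f2ff: reachable set = {113f2ff, 2f63108, 7cafe4e}.
That is 3 commits.

3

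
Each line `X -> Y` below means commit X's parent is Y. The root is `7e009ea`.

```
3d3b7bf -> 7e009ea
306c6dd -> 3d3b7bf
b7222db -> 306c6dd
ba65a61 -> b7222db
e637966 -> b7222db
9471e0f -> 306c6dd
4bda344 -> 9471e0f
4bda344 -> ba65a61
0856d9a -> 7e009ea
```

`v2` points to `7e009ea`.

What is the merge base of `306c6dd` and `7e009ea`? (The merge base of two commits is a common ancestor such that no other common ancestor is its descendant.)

Ancestors of 306c6dd: {306c6dd, 3d3b7bf, 7e009ea}.
Ancestors of 7e009ea: {7e009ea}.
Common ancestors: {7e009ea}.
The only common ancestor is 7e009ea, so it is the merge base.

7e009ea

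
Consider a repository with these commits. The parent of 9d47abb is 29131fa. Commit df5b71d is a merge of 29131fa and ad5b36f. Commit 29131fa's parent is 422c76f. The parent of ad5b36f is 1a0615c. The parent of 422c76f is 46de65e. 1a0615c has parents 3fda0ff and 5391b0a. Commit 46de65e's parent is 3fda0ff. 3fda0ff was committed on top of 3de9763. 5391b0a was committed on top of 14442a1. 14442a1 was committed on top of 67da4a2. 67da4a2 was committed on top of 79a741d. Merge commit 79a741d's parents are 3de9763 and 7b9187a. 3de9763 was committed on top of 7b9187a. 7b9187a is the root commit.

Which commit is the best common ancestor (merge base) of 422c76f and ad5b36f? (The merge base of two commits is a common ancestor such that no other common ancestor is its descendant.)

Ancestors of 422c76f: {3de9763, 3fda0ff, 422c76f, 46de65e, 7b9187a}.
Ancestors of ad5b36f: {14442a1, 1a0615c, 3de9763, 3fda0ff, 5391b0a, 67da4a2, 79a741d, 7b9187a, ad5b36f}.
Common ancestors: {3de9763, 3fda0ff, 7b9187a}.
Among these, 3fda0ff is not an ancestor of any other common ancestor — it is the merge base.

3fda0ff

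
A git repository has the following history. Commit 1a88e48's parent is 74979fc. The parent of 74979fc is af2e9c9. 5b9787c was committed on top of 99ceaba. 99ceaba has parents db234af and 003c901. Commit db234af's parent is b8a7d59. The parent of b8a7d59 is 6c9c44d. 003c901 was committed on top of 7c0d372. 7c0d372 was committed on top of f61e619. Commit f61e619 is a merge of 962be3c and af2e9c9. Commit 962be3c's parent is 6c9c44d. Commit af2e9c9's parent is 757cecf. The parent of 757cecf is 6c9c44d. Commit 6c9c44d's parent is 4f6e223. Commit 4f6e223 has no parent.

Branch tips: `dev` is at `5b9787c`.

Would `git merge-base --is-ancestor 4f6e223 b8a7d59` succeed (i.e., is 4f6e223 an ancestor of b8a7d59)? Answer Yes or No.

Ancestors of b8a7d59 (commits reachable by following parents): {4f6e223, 6c9c44d, b8a7d59}.
4f6e223 is in that set, so it is an ancestor of b8a7d59.

Yes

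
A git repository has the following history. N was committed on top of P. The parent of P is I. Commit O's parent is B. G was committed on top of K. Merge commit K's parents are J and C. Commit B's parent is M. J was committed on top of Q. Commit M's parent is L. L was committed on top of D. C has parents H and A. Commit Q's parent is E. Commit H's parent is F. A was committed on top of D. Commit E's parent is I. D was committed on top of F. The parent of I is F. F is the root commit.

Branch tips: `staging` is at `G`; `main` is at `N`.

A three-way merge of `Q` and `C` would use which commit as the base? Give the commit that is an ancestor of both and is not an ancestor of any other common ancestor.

F

Ancestors of Q: {E, F, I, Q}.
Ancestors of C: {A, C, D, F, H}.
Common ancestors: {F}.
The only common ancestor is F, so it is the merge base.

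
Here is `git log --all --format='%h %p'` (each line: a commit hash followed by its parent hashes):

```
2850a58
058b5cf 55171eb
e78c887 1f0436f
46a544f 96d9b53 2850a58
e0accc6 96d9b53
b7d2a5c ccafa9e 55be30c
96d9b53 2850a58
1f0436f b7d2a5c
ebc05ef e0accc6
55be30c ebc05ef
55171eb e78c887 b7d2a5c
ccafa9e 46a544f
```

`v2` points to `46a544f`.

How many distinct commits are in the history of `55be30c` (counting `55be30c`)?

5

Walking parent pointers from 55be30c: reachable set = {2850a58, 55be30c, 96d9b53, e0accc6, ebc05ef}.
That is 5 commits.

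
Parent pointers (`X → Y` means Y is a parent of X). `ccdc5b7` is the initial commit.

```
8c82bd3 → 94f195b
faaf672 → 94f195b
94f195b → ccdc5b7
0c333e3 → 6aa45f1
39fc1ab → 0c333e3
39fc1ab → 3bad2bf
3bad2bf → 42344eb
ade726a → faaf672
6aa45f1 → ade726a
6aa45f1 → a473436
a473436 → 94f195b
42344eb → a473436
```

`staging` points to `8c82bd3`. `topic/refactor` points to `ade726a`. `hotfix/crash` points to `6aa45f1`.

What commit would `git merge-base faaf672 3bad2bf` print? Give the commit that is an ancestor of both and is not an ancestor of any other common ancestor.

94f195b

Ancestors of faaf672: {94f195b, ccdc5b7, faaf672}.
Ancestors of 3bad2bf: {3bad2bf, 42344eb, 94f195b, a473436, ccdc5b7}.
Common ancestors: {94f195b, ccdc5b7}.
Among these, 94f195b is not an ancestor of any other common ancestor — it is the merge base.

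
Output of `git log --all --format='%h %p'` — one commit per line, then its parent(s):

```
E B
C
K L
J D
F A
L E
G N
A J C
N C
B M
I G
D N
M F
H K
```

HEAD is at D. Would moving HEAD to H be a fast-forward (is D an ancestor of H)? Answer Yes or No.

Yes

A fast-forward from D to H is possible iff D is an ancestor of H.
Ancestors of H: {A, B, C, D, E, F, H, J, K, L, M, N}.
D is among them, so fast-forward is possible.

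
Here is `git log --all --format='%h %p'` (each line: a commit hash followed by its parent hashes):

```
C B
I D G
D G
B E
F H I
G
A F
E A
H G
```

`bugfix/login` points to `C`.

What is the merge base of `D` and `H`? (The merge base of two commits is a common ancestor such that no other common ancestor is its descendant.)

G

Ancestors of D: {D, G}.
Ancestors of H: {G, H}.
Common ancestors: {G}.
The only common ancestor is G, so it is the merge base.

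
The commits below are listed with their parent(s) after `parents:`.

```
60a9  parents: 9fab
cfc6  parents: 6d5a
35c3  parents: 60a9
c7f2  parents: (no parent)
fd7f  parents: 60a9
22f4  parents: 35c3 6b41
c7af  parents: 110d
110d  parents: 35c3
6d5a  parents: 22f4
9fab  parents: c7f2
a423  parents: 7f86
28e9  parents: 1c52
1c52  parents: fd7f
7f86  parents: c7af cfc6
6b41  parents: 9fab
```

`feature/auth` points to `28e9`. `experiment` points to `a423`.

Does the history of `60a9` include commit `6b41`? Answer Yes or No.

Ancestors of 60a9: {60a9, 9fab, c7f2}.
6b41 is not in that set, so it is not an ancestor of 60a9.

No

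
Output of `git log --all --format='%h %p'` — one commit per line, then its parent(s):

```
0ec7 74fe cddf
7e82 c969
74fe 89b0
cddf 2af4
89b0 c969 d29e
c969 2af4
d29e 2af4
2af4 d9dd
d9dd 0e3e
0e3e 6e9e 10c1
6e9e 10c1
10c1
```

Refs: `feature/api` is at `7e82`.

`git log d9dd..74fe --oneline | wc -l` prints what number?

Reachable from 74fe: {0e3e, 10c1, 2af4, 6e9e, 74fe, 89b0, c969, d29e, d9dd}.
Reachable from d9dd: {0e3e, 10c1, 6e9e, d9dd}.
In 74fe's history but not d9dd's: {2af4, 74fe, 89b0, c969, d29e} — 5 commits.

5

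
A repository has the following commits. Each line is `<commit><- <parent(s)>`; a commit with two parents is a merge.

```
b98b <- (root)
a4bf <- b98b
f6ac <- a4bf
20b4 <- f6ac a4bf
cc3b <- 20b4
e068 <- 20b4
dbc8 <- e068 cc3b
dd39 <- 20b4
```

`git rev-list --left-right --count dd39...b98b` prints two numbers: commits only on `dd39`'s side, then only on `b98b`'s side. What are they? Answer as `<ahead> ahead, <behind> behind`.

Reachable from dd39: {20b4, a4bf, b98b, dd39, f6ac}.
Reachable from b98b: {b98b}.
Only in dd39's history (ahead): {20b4, a4bf, dd39, f6ac} — 4.
Only in b98b's history (behind): {} — 0.

4 ahead, 0 behind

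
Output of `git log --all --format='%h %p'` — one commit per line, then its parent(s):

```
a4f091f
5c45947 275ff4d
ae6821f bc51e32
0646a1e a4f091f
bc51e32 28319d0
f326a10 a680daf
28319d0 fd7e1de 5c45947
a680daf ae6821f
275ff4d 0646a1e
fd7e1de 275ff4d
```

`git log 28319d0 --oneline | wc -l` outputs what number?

Walking parent pointers from 28319d0: reachable set = {0646a1e, 275ff4d, 28319d0, 5c45947, a4f091f, fd7e1de}.
That is 6 commits.

6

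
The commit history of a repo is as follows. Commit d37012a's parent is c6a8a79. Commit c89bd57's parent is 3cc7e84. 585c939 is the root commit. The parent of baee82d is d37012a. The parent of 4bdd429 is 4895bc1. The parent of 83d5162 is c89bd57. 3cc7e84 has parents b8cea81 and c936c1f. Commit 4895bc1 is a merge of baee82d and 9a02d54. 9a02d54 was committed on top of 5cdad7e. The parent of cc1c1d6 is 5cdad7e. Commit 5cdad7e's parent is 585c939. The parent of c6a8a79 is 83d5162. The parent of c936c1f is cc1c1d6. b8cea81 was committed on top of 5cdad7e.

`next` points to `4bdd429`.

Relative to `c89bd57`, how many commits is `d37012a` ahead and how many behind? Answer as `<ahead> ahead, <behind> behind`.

Reachable from d37012a: {3cc7e84, 585c939, 5cdad7e, 83d5162, b8cea81, c6a8a79, c89bd57, c936c1f, cc1c1d6, d37012a}.
Reachable from c89bd57: {3cc7e84, 585c939, 5cdad7e, b8cea81, c89bd57, c936c1f, cc1c1d6}.
Only in d37012a's history (ahead): {83d5162, c6a8a79, d37012a} — 3.
Only in c89bd57's history (behind): {} — 0.

3 ahead, 0 behind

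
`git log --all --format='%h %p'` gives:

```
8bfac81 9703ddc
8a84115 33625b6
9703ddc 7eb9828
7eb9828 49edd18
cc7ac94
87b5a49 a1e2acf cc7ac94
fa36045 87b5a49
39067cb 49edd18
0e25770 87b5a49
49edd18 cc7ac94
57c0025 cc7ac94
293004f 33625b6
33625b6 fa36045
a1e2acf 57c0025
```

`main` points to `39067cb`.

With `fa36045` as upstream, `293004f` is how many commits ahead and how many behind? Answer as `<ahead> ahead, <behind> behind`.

Reachable from 293004f: {293004f, 33625b6, 57c0025, 87b5a49, a1e2acf, cc7ac94, fa36045}.
Reachable from fa36045: {57c0025, 87b5a49, a1e2acf, cc7ac94, fa36045}.
Only in 293004f's history (ahead): {293004f, 33625b6} — 2.
Only in fa36045's history (behind): {} — 0.

2 ahead, 0 behind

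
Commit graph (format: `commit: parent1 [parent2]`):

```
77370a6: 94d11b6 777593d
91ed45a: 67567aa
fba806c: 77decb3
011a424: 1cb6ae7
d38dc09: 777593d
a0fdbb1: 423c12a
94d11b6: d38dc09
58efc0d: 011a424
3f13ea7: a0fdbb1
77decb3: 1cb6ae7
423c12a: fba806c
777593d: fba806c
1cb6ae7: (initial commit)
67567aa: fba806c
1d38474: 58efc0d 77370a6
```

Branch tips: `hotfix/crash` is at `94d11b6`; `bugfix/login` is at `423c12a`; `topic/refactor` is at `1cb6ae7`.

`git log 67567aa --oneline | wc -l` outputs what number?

4

Walking parent pointers from 67567aa: reachable set = {1cb6ae7, 67567aa, 77decb3, fba806c}.
That is 4 commits.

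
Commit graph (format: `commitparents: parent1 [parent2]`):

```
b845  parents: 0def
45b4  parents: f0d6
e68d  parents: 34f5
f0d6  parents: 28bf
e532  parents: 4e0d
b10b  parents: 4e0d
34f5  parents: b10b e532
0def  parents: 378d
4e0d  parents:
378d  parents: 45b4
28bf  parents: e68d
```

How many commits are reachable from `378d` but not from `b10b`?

Reachable from 378d: {28bf, 34f5, 378d, 45b4, 4e0d, b10b, e532, e68d, f0d6}.
Reachable from b10b: {4e0d, b10b}.
In 378d's history but not b10b's: {28bf, 34f5, 378d, 45b4, e532, e68d, f0d6} — 7 commits.

7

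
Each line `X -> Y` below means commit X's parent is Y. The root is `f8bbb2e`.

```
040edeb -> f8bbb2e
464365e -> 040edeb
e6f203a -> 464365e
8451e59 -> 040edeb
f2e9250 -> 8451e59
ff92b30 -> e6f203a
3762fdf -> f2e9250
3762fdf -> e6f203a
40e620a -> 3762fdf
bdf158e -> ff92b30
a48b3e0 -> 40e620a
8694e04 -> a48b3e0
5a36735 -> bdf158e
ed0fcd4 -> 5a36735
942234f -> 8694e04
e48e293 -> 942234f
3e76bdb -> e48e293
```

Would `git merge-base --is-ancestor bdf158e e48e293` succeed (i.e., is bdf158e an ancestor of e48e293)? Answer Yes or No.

No

Ancestors of e48e293: {040edeb, 3762fdf, 40e620a, 464365e, 8451e59, 8694e04, 942234f, a48b3e0, e48e293, e6f203a, f2e9250, f8bbb2e}.
bdf158e is not in that set, so it is not an ancestor of e48e293.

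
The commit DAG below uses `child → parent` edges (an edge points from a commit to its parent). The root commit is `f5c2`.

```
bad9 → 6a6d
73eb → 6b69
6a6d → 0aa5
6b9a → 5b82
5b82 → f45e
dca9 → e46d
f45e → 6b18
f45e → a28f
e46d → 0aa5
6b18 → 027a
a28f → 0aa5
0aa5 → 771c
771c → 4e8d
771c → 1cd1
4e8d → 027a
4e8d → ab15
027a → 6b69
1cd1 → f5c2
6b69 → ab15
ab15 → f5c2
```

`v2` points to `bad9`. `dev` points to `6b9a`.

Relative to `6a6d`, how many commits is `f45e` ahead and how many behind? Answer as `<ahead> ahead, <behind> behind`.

Reachable from f45e: {027a, 0aa5, 1cd1, 4e8d, 6b18, 6b69, 771c, a28f, ab15, f45e, f5c2}.
Reachable from 6a6d: {027a, 0aa5, 1cd1, 4e8d, 6a6d, 6b69, 771c, ab15, f5c2}.
Only in f45e's history (ahead): {6b18, a28f, f45e} — 3.
Only in 6a6d's history (behind): {6a6d} — 1.

3 ahead, 1 behind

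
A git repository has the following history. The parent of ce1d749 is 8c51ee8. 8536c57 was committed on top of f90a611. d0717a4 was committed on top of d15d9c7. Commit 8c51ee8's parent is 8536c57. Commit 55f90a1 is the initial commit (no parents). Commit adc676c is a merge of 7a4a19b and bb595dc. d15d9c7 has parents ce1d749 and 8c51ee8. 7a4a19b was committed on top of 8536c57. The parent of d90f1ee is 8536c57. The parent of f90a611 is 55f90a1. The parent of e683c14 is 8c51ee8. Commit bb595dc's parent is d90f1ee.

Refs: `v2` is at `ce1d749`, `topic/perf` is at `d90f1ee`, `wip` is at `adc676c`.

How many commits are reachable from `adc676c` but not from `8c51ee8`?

Reachable from adc676c: {55f90a1, 7a4a19b, 8536c57, adc676c, bb595dc, d90f1ee, f90a611}.
Reachable from 8c51ee8: {55f90a1, 8536c57, 8c51ee8, f90a611}.
In adc676c's history but not 8c51ee8's: {7a4a19b, adc676c, bb595dc, d90f1ee} — 4 commits.

4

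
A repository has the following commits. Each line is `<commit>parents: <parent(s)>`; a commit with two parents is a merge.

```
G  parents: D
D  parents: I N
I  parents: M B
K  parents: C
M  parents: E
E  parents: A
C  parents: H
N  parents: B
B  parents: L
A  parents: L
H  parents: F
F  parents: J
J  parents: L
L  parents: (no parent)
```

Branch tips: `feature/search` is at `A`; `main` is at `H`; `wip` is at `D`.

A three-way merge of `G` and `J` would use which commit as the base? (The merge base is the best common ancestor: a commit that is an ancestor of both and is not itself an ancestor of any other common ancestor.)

Ancestors of G: {A, B, D, E, G, I, L, M, N}.
Ancestors of J: {J, L}.
Common ancestors: {L}.
The only common ancestor is L, so it is the merge base.

L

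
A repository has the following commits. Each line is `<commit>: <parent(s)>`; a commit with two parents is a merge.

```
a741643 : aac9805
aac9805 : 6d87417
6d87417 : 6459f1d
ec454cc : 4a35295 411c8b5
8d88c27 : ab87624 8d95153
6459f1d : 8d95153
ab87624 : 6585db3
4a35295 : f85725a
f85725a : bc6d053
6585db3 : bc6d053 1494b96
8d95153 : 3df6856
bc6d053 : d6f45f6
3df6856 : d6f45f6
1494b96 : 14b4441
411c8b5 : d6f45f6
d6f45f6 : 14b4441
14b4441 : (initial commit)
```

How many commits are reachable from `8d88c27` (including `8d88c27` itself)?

Walking parent pointers from 8d88c27: reachable set = {1494b96, 14b4441, 3df6856, 6585db3, 8d88c27, 8d95153, ab87624, bc6d053, d6f45f6}.
That is 9 commits.

9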